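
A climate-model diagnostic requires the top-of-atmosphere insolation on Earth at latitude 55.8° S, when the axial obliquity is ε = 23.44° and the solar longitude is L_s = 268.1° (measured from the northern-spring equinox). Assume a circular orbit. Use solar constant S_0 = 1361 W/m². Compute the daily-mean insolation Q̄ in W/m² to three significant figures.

Q̄ ≈ 494 W/m²

Solar declination: sin δ = sin ε · sin L_s = sin 23.44° × sin 268.1° = -0.39757, so δ = -23.426°.
cos h₀ = −tan(-55.8°) tan(-23.426°) = -0.6376, h₀ = 2.2621 rad.
Bracket: h₀ sin ϕ sin δ + cos ϕ cos δ sin h₀ = 2.2621×-0.82708×-0.39757 + 0.56208×0.91757×0.77040 = 0.743829 + 0.397332 = 1.141161.
Q̄ = (S_0/π) × [bracket] = (1361/π) × 1.141161 = 494.4 W/m².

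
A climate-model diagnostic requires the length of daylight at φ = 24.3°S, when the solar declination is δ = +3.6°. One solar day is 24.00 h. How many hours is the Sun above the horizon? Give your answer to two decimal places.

11.78 h

cos H₀ = −tan φ · tan δ = −tan(-24.3°) × tan(+3.600°) = 0.0284, so H₀ = 1.5424 rad = 88.37°.
Daylight = 2H₀/(2π) × 24.00 h = (1.5424/π) × 24.00 = 11.78 h.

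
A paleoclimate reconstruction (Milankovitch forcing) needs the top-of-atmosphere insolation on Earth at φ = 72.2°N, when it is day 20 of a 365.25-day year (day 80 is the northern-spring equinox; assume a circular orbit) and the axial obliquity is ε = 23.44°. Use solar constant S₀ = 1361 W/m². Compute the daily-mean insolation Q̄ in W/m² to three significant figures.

Q̄ ≈ 0.00 W/m²

Solar longitude: λ_s = 360° × (20 − 80)/365.25 = -59.138°, i.e. -59.138° + 360° = 300.862°.
sin δ = sin 23.44° × sin 300.862° = -0.34146, so δ = -19.966°.
cos H₀ = −tan(+72.2°) tan(-19.966°) = 1.1315 ≥ 1 ⇒ polar night, H₀ = 0 and Q̄ = 0.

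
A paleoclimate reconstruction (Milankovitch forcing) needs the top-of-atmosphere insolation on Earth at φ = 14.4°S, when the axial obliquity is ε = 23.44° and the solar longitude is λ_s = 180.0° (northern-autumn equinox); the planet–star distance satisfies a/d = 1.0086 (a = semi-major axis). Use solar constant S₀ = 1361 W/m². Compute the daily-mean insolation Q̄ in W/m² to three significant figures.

Solar declination: sin δ = sin ε · sin λ_s = sin 23.44° × sin 180.0° = 0.00000, so δ = +0.000°.
cos H₀ = −tan(-14.4°) tan(+0.000°) = 0.0000, H₀ = 1.5708 rad.
Bracket: H₀ sin φ sin δ + cos φ cos δ sin H₀ = 1.5708×-0.24869×0.00000 + 0.96858×1.00000×1.00000 = -0.000000 + 0.968580 = 0.968580.
Inverse-square distance factor (a/d)² = 1.0086² = 1.017274.
Q̄ = (S₀/π) × 1.017274 × [bracket] = (1361/π) × 1.017274 × 0.968580 = 426.9 W/m².

Q̄ ≈ 427 W/m²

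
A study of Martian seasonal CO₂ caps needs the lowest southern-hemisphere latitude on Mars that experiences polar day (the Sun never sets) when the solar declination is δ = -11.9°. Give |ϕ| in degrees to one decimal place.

|ϕ| = 78.1°

Polar day requires cos h₀ = −tan ϕ tan δ ≤ −1, i.e. tan ϕ tan δ ≥ 1.
The boundary is |tan ϕ| · |tan δ| = 1, so |ϕ| = 90° − |δ| = 90° − 11.9° = 78.1° in the southern hemisphere.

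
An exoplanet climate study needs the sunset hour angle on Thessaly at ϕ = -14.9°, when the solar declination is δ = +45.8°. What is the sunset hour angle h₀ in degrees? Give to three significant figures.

cos h₀ = −tan ϕ · tan δ = −tan(-14.9°) × tan(+45.800°) = 0.2736, so h₀ = 1.2936 rad = 74.12°.

h₀ = 74.1°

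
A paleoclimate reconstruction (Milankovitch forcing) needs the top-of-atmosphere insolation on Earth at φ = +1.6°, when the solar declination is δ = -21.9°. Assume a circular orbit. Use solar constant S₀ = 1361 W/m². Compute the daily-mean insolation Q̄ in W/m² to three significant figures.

Q̄ ≈ 395 W/m²

cos H₀ = −tan(+1.6°) tan(-21.900°) = 0.0112, H₀ = 1.5596 rad.
Bracket: H₀ sin φ sin δ + cos φ cos δ sin H₀ = 1.5596×0.02792×-0.37299 + 0.99961×0.92784×0.99994 = -0.016241 + 0.927422 = 0.911181.
Q̄ = (S₀/π) × [bracket] = (1361/π) × 0.911181 = 394.7 W/m².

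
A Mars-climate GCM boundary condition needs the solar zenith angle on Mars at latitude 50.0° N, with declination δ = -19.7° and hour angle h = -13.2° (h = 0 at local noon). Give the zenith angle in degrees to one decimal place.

θ_z = 70.7°

cos θ_z = sin φ sin δ + cos φ cos δ cos h = -0.258230 + 0.589176 = 0.330946.
θ_z = arccos(0.330946) = 70.7°.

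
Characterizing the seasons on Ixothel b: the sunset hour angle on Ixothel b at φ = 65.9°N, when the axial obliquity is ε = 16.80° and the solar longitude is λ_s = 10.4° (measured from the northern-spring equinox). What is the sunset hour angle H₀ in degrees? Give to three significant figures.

Solar declination: sin δ = sin ε · sin λ_s = sin 16.80° × sin 10.4° = 0.05218, so δ = +2.991°.
cos H₀ = −tan φ · tan δ = −tan(+65.9°) × tan(+2.991°) = -0.1168, so H₀ = 1.6879 rad = 96.71°.

H₀ = 96.7°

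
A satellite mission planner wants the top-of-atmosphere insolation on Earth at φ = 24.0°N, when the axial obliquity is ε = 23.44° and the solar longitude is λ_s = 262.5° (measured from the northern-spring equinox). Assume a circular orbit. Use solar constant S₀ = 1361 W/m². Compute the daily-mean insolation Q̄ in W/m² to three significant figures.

Solar declination: sin δ = sin ε · sin λ_s = sin 23.44° × sin 262.5° = -0.39439, so δ = -23.228°.
cos H₀ = −tan(+24.0°) tan(-23.228°) = 0.1911, H₀ = 1.3785 rad.
Bracket: H₀ sin φ sin δ + cos φ cos δ sin H₀ = 1.3785×0.40674×-0.39439 + 0.91355×0.91895×0.98157 = -0.221131 + 0.824035 = 0.602904.
Q̄ = (S₀/π) × [bracket] = (1361/π) × 0.602904 = 261.2 W/m².

Q̄ ≈ 261 W/m²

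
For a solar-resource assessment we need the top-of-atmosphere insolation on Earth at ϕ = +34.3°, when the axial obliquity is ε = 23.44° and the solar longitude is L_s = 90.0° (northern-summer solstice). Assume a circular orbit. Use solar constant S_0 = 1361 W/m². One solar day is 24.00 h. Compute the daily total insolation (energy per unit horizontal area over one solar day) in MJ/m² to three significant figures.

Solar declination: sin δ = sin ε · sin L_s = sin 23.44° × sin 90.0° = 0.39779, so δ = +23.440°.
cos h₀ = −tan(+34.3°) tan(+23.440°) = -0.2958, h₀ = 1.8710 rad.
Bracket: h₀ sin ϕ sin δ + cos ϕ cos δ sin h₀ = 1.8710×0.56353×0.39779 + 0.82610×0.91748×0.95526 = 0.419416 + 0.724020 = 1.143436.
Q̄ = (S_0/π) × [bracket] = (1361/π) × 1.143436 = 495.36 W/m².
Daily total = Q̄ × 24.00 h × 3600 s/h = 495.36 × 24.00 × 3600 / 10⁶ = 42.80 MJ/m².

42.8 MJ/m²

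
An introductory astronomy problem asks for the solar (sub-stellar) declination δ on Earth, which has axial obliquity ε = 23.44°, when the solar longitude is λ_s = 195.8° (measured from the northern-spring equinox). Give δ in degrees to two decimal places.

δ = -6.22°

sin δ = sin ε · sin λ_s = sin 23.44° × sin 195.8° = -0.108310.
δ = arcsin(-0.108310) = -6.22°.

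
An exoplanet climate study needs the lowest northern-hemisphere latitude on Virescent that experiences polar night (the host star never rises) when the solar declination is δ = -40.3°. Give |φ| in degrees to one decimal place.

Polar night requires cos H₀ = −tan φ tan δ ≥ 1, i.e. tan φ tan δ ≤ −1.
The boundary is |tan φ| · |tan δ| = 1, so |φ| = 90° − |δ| = 90° − 40.3° = 49.7° in the northern hemisphere.

|φ| = 49.7°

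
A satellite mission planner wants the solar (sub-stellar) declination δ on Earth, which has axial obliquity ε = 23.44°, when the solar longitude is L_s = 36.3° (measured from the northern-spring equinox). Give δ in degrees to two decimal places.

δ = +13.62°

sin δ = sin ε · sin L_s = sin 23.44° × sin 36.3° = 0.235496.
δ = arcsin(0.235496) = +13.62°.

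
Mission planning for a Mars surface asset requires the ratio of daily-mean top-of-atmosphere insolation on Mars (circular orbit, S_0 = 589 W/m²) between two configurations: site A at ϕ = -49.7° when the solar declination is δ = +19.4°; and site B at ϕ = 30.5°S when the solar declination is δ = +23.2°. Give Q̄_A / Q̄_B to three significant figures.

Q̄_A / Q̄_B ≈ 0.528

— Configuration A (ϕ=-49.7°):
cos h₀ = −tan(-49.7°) tan(+19.400°) = 0.4152, h₀ = 1.1426 rad.
Bracket: h₀ sin ϕ sin δ + cos ϕ cos δ sin h₀ = 1.1426×-0.76267×0.33216 + 0.64679×0.94322×0.90971 = -0.289453 + 0.554982 = 0.265529.
Q̄ = (S_0/π) × [bracket] = (589/π) × 0.265529 = 49.783 W/m².
— Configuration B (ϕ=-30.5°):
cos h₀ = −tan(-30.5°) tan(+23.200°) = 0.2525, h₀ = 1.3156 rad.
Bracket: h₀ sin ϕ sin δ + cos ϕ cos δ sin h₀ = 1.3156×-0.50754×0.39394 + 0.86163×0.91914×0.96761 = -0.263041 + 0.766307 = 0.503266.
Q̄ = (S_0/π) × [bracket] = (589/π) × 0.503266 = 94.355 W/m².
Ratio Q̄_A / Q̄_B = 49.783 / 94.355 = 0.5276.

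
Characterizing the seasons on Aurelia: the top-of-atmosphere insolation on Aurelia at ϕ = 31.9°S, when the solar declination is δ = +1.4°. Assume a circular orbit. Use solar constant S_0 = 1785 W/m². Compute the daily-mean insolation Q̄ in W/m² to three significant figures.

cos h₀ = −tan(-31.9°) tan(+1.400°) = 0.0152, h₀ = 1.5556 rad.
Bracket: h₀ sin ϕ sin δ + cos ϕ cos δ sin h₀ = 1.5556×-0.52844×0.02443 + 0.84897×0.99970×0.99988 = -0.020082 + 0.848613 = 0.828531.
Q̄ = (S_0/π) × [bracket] = (1785/π) × 0.828531 = 470.8 W/m².

Q̄ ≈ 471 W/m²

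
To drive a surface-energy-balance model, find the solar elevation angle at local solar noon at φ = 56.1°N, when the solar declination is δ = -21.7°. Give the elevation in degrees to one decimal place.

At local noon the hour angle is zero, so the zenith angle equals |φ − δ| = |+56.1° − (-21.700°)| = 77.800°.
Elevation = 90° − 77.800° = 12.2°.

12.2°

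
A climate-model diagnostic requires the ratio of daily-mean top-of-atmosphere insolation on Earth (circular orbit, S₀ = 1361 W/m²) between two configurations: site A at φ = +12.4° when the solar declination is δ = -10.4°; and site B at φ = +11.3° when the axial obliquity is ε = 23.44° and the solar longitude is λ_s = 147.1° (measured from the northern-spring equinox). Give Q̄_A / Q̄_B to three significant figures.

Q̄_A / Q̄_B ≈ 0.879

— Configuration A (φ=+12.4°):
cos H₀ = −tan(+12.4°) tan(-10.400°) = 0.0404, H₀ = 1.5304 rad.
Bracket: H₀ sin φ sin δ + cos φ cos δ sin H₀ = 1.5304×0.21474×-0.18052 + 0.97667×0.98357×0.99919 = -0.059326 + 0.959845 = 0.900519.
Q̄ = (S₀/π) × [bracket] = (1361/π) × 0.900519 = 390.12 W/m².
— Configuration B (φ=+11.3°):
Solar declination: sin δ = sin ε · sin λ_s = sin 23.44° × sin 147.1° = 0.21607, so δ = +12.478°.
cos H₀ = −tan(+11.3°) tan(+12.478°) = -0.0442, H₀ = 1.6150 rad.
Bracket: H₀ sin φ sin δ + cos φ cos δ sin H₀ = 1.6150×0.19595×0.21607 + 0.98061×0.97638×0.99902 = 0.068377 + 0.956510 = 1.024887.
Q̄ = (S₀/π) × [bracket] = (1361/π) × 1.024887 = 444.00 W/m².
Ratio Q̄_A / Q̄_B = 390.12 / 444.00 = 0.8786.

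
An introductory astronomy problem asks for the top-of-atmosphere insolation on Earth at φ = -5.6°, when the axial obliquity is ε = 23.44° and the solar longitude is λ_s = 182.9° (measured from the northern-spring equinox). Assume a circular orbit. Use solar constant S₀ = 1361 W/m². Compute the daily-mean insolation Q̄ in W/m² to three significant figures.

Q̄ ≈ 432 W/m²

Solar declination: sin δ = sin ε · sin λ_s = sin 23.44° × sin 182.9° = -0.02013, so δ = -1.153°.
cos H₀ = −tan(-5.6°) tan(-1.153°) = -0.0020, H₀ = 1.5728 rad.
Bracket: H₀ sin φ sin δ + cos φ cos δ sin H₀ = 1.5728×-0.09758×-0.02013 + 0.99523×0.99980×1.00000 = 0.003089 + 0.995031 = 0.998120.
Q̄ = (S₀/π) × [bracket] = (1361/π) × 0.998120 = 432.4 W/m².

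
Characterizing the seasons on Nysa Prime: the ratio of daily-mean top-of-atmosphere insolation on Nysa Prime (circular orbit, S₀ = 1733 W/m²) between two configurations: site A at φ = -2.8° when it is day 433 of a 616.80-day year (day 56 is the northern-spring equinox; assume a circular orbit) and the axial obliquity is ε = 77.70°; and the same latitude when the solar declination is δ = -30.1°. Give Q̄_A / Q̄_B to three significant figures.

Q̄_A / Q̄_B ≈ 0.914

— Configuration A (φ=-2.8°):
Solar longitude: λ_s = 360° × (433 − 56)/616.80 = 220.039°.
sin δ = sin 77.70° × sin 220.039° = -0.62854, so δ = -38.943°.
cos H₀ = −tan(-2.8°) tan(-38.943°) = -0.0395, H₀ = 1.6103 rad.
Bracket: H₀ sin φ sin δ + cos φ cos δ sin H₀ = 1.6103×-0.04885×-0.62854 + 0.99881×0.77778×0.99922 = 0.049443 + 0.776248 = 0.825691.
Q̄ = (S₀/π) × [bracket] = (1733/π) × 0.825691 = 455.48 W/m².
— Configuration B (φ=-2.8°):
cos H₀ = −tan(-2.8°) tan(-30.100°) = -0.0284, H₀ = 1.5992 rad.
Bracket: H₀ sin φ sin δ + cos φ cos δ sin H₀ = 1.5992×-0.04885×-0.50151 + 0.99881×0.86515×0.99960 = 0.039178 + 0.863775 = 0.902953.
Q̄ = (S₀/π) × [bracket] = (1733/π) × 0.902953 = 498.10 W/m².
Ratio Q̄_A / Q̄_B = 455.48 / 498.10 = 0.9144.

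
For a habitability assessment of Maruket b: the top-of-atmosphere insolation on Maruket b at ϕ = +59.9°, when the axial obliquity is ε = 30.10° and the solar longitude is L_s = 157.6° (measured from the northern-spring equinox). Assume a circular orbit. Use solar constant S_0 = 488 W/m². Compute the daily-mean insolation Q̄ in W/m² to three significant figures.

Solar declination: sin δ = sin ε · sin L_s = sin 30.10° × sin 157.6° = 0.19111, so δ = +11.018°.
cos h₀ = −tan(+59.9°) tan(+11.018°) = -0.3359, h₀ = 1.9133 rad.
Bracket: h₀ sin ϕ sin δ + cos ϕ cos δ sin h₀ = 1.9133×0.86515×0.19111 + 0.50151×0.98157×0.94191 = 0.316343 + 0.463671 = 0.780014.
Q̄ = (S_0/π) × [bracket] = (488/π) × 0.780014 = 121.2 W/m².

Q̄ ≈ 121 W/m²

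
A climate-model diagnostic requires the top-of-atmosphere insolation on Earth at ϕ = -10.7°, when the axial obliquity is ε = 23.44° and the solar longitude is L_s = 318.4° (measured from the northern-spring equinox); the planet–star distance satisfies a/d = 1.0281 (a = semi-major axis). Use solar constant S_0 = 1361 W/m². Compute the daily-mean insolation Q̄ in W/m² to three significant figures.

Solar declination: sin δ = sin ε · sin L_s = sin 23.44° × sin 318.4° = -0.26410, so δ = -15.314°.
cos h₀ = −tan(-10.7°) tan(-15.314°) = -0.0517, h₀ = 1.6226 rad.
Bracket: h₀ sin ϕ sin δ + cos ϕ cos δ sin h₀ = 1.6226×-0.18567×-0.26410 + 0.98261×0.96449×0.99866 = 0.079565 + 0.946448 = 1.026013.
Inverse-square distance factor (a/d)² = 1.0281² = 1.056990.
Q̄ = (S_0/π) × 1.056990 × [bracket] = (1361/π) × 1.056990 × 1.026013 = 469.8 W/m².

Q̄ ≈ 470 W/m²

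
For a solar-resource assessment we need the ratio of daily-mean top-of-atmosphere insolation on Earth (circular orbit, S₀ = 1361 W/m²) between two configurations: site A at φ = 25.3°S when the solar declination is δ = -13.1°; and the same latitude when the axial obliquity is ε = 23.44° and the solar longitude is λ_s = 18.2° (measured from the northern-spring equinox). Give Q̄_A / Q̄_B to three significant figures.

Q̄_A / Q̄_B ≈ 1.27

— Configuration A (φ=-25.3°):
cos H₀ = −tan(-25.3°) tan(-13.100°) = -0.1100, H₀ = 1.6810 rad.
Bracket: H₀ sin φ sin δ + cos φ cos δ sin H₀ = 1.6810×-0.42736×-0.22665 + 0.90408×0.97398×0.99393 = 0.162824 + 0.875211 = 1.038035.
Q̄ = (S₀/π) × [bracket] = (1361/π) × 1.038035 = 449.70 W/m².
— Configuration B (φ=-25.3°):
Solar declination: sin δ = sin ε · sin λ_s = sin 23.44° × sin 18.2° = 0.12424, so δ = +7.137°.
cos H₀ = −tan(-25.3°) tan(+7.137°) = 0.0592, H₀ = 1.5116 rad.
Bracket: H₀ sin φ sin δ + cos φ cos δ sin H₀ = 1.5116×-0.42736×0.12424 + 0.90408×0.99225×0.99825 = -0.080259 + 0.895504 = 0.815245.
Q̄ = (S₀/π) × [bracket] = (1361/π) × 0.815245 = 353.18 W/m².
Ratio Q̄_A / Q̄_B = 449.70 / 353.18 = 1.273.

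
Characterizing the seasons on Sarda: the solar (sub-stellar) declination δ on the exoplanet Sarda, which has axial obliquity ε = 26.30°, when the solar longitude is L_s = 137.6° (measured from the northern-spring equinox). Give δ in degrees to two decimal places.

sin δ = sin ε · sin L_s = sin 26.30° × sin 137.6° = 0.298764.
δ = arcsin(0.298764) = +17.38°.

δ = +17.38°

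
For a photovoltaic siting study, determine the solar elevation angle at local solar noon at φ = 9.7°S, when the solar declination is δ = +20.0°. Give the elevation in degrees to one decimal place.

At local noon the hour angle is zero, so the zenith angle equals |φ − δ| = |-9.7° − (+20.000°)| = 29.700°.
Elevation = 90° − 29.700° = 60.3°.

60.3°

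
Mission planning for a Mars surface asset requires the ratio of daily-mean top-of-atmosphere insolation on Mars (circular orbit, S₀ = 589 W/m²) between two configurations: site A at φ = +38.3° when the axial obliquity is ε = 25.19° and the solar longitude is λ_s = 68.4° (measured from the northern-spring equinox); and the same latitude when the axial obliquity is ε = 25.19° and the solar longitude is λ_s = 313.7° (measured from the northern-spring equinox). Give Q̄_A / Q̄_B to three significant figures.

Q̄_A / Q̄_B ≈ 2.43

— Configuration A (φ=+38.3°):
Solar declination: sin δ = sin ε · sin λ_s = sin 25.19° × sin 68.4° = 0.39573, so δ = +23.312°.
cos H₀ = −tan(+38.3°) tan(+23.312°) = -0.3403, H₀ = 1.9180 rad.
Bracket: H₀ sin φ sin δ + cos φ cos δ sin H₀ = 1.9180×0.61978×0.39573 + 0.78478×0.91837×0.94031 = 0.470419 + 0.677699 = 1.148118.
Q̄ = (S₀/π) × [bracket] = (589/π) × 1.148118 = 215.25 W/m².
— Configuration B (φ=+38.3°):
Solar declination: sin δ = sin ε · sin λ_s = sin 25.19° × sin 313.7° = -0.30771, so δ = -17.921°.
cos H₀ = −tan(+38.3°) tan(-17.921°) = 0.2554, H₀ = 1.3125 rad.
Bracket: H₀ sin φ sin δ + cos φ cos δ sin H₀ = 1.3125×0.61978×-0.30771 + 0.78478×0.95148×0.96683 = -0.250310 + 0.721934 = 0.471624.
Q̄ = (S₀/π) × [bracket] = (589/π) × 0.471624 = 88.422 W/m².
Ratio Q̄_A / Q̄_B = 215.25 / 88.422 = 2.434.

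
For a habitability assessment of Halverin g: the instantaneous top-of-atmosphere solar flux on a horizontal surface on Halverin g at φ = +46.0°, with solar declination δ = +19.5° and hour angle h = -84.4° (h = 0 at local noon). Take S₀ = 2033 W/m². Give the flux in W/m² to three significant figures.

618 W/m²

cos θ_z = sin φ sin δ + cos φ cos δ cos h = 0.240121 + 0.063899 = 0.304020.
Flux = S₀ · cos θ_z = 2033 × 0.304020 = 618.1 W/m².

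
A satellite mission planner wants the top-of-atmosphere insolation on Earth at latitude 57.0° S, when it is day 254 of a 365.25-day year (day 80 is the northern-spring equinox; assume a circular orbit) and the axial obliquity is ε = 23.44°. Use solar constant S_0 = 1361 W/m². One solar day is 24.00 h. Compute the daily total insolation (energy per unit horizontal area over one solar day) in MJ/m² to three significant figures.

Solar longitude: L_s = 360° × (254 − 80)/365.25 = 171.499°.
sin δ = sin 23.44° × sin 171.499° = 0.05880, so δ = +3.371°.
cos h₀ = −tan(-57.0°) tan(+3.371°) = 0.0907, h₀ = 1.4800 rad.
Bracket: h₀ sin ϕ sin δ + cos ϕ cos δ sin h₀ = 1.4800×-0.83867×0.05880 + 0.54464×0.99827×0.99588 = -0.072984 + 0.541458 = 0.468474.
Q̄ = (S_0/π) × [bracket] = (1361/π) × 0.468474 = 202.95 W/m².
Daily total = Q̄ × 24.00 h × 3600 s/h = 202.95 × 24.00 × 3600 / 10⁶ = 17.53 MJ/m².

17.5 MJ/m²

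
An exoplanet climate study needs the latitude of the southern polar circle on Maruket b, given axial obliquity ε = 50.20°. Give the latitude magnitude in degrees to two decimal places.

The polar circle is the lowest latitude that experiences at least one full rotation of continuous darkness at the northern-summer solstice; it lies at |ϕ| = 90° − ε = 90° − 50.20° = 39.80°.

39.80°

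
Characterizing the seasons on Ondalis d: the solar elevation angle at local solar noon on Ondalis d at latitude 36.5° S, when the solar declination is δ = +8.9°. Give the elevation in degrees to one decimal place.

44.6°

At local noon the hour angle is zero, so the zenith angle equals |ϕ − δ| = |-36.5° − (+8.900°)| = 45.400°.
Elevation = 90° − 45.400° = 44.6°.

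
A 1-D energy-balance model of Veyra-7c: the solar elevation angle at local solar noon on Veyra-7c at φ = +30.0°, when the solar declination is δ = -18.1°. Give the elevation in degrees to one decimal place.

At local noon the hour angle is zero, so the zenith angle equals |φ − δ| = |+30.0° − (-18.100°)| = 48.100°.
Elevation = 90° − 48.100° = 41.9°.

41.9°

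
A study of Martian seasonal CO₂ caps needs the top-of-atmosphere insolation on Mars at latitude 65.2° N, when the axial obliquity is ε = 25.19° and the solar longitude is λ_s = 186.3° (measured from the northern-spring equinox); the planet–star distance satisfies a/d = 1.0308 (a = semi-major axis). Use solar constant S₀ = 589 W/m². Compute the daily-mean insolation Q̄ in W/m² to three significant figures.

Q̄ ≈ 70.6 W/m²

Solar declination: sin δ = sin ε · sin λ_s = sin 25.19° × sin 186.3° = -0.04671, so δ = -2.677°.
cos H₀ = −tan(+65.2°) tan(-2.677°) = 0.1012, H₀ = 1.4694 rad.
Bracket: H₀ sin φ sin δ + cos φ cos δ sin H₀ = 1.4694×0.90778×-0.04671 + 0.41945×0.99891×0.99487 = -0.062306 + 0.416843 = 0.354537.
Inverse-square distance factor (a/d)² = 1.0308² = 1.062549.
Q̄ = (S₀/π) × 1.062549 × [bracket] = (589/π) × 1.062549 × 0.354537 = 70.63 W/m².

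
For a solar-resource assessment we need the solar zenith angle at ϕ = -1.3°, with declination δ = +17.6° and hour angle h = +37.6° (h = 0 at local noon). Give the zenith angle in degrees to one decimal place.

cos θ_z = sin ϕ sin δ + cos ϕ cos δ cos h = -0.006860 + 0.755009 = 0.748149.
θ_z = arccos(0.748149) = 41.6°.

θ_z = 41.6°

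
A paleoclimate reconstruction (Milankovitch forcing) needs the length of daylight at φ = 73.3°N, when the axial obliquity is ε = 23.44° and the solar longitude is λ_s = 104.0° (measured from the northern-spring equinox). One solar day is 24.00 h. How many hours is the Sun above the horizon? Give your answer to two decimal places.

Solar declination: sin δ = sin ε · sin λ_s = sin 23.44° × sin 104.0° = 0.38597, so δ = +22.704°.
Sunrise equation: cos H₀ = −tan φ · tan δ = -1.3946 ≤ −1, so the Sun never sets (polar day) and H₀ = π.
Daylight = 2H₀/(2π) × 24.00 h = (3.1416/π) × 24.00 = 24.00 h.

24.00 h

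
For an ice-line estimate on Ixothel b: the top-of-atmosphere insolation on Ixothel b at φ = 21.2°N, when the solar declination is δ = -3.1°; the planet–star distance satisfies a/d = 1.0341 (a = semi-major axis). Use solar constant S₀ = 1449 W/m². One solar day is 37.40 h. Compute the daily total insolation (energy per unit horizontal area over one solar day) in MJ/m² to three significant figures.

cos H₀ = −tan(+21.2°) tan(-3.100°) = 0.0210, H₀ = 1.5498 rad.
Bracket: H₀ sin φ sin δ + cos φ cos δ sin H₀ = 1.5498×0.36162×-0.05408 + 0.93232×0.99854×0.99978 = -0.030309 + 0.930754 = 0.900445.
Inverse-square distance factor (a/d)² = 1.0341² = 1.069363.
Q̄ = (S₀/π) × 1.069363 × [bracket] = (1449/π) × 1.069363 × 0.900445 = 444.12 W/m².
Daily total = Q̄ × 37.40 h × 3600 s/h = 444.12 × 37.40 × 3600 / 10⁶ = 59.80 MJ/m².

59.8 MJ/m²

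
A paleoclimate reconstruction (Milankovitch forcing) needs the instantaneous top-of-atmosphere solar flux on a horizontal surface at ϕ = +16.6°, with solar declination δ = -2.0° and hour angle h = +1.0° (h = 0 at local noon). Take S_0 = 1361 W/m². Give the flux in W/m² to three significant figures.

1.29e+03 W/m²

cos θ_z = sin ϕ sin δ + cos ϕ cos δ cos h = -0.009970 + 0.957593 = 0.947623.
Flux = S_0 · cos θ_z = 1361 × 0.947623 = 1290 W/m².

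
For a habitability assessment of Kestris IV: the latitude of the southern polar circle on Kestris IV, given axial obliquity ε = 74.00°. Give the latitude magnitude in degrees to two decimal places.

16.00°

The polar circle is the lowest latitude that experiences at least one full rotation of continuous darkness at the northern-summer solstice; it lies at |ϕ| = 90° − ε = 90° − 74.00° = 16.00°.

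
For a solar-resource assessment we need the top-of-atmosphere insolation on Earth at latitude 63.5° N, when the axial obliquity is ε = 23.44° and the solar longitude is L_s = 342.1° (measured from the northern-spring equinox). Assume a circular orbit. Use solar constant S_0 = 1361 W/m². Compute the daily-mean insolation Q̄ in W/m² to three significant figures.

Solar declination: sin δ = sin ε · sin L_s = sin 23.44° × sin 342.1° = -0.12226, so δ = -7.023°.
cos h₀ = −tan(+63.5°) tan(-7.023°) = 0.2471, h₀ = 1.3211 rad.
Bracket: h₀ sin ϕ sin δ + cos ϕ cos δ sin h₀ = 1.3211×0.89493×-0.12226 + 0.44620×0.99250×0.96900 = -0.144547 + 0.429125 = 0.284578.
Q̄ = (S_0/π) × [bracket] = (1361/π) × 0.284578 = 123.3 W/m².

Q̄ ≈ 123 W/m²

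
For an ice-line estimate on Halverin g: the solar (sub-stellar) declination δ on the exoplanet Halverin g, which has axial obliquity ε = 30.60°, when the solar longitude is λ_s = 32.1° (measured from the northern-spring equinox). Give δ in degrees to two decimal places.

sin δ = sin ε · sin λ_s = sin 30.60° × sin 32.1° = 0.270504.
δ = arcsin(0.270504) = +15.69°.

δ = +15.69°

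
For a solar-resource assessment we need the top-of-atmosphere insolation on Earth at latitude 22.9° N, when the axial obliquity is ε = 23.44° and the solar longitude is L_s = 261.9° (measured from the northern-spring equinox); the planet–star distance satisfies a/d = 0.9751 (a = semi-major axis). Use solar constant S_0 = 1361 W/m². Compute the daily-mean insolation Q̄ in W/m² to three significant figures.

Solar declination: sin δ = sin ε · sin L_s = sin 23.44° × sin 261.9° = -0.39382, so δ = -23.192°.
cos h₀ = −tan(+22.9°) tan(-23.192°) = 0.1810, h₀ = 1.3888 rad.
Bracket: h₀ sin ϕ sin δ + cos ϕ cos δ sin h₀ = 1.3888×0.38912×-0.39382 + 0.92119×0.91919×0.98349 = -0.212824 + 0.832769 = 0.619945.
Inverse-square distance factor (a/d)² = 0.9751² = 0.950820.
Q̄ = (S_0/π) × 0.950820 × [bracket] = (1361/π) × 0.950820 × 0.619945 = 255.4 W/m².

Q̄ ≈ 255 W/m²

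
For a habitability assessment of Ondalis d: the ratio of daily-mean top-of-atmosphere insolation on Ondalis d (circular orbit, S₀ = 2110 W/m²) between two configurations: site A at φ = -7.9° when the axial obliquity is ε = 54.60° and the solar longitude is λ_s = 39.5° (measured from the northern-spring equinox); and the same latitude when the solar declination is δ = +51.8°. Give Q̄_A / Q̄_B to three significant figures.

— Configuration A (φ=-7.9°):
Solar declination: sin δ = sin ε · sin λ_s = sin 54.60° × sin 39.5° = 0.51849, so δ = +31.231°.
cos H₀ = −tan(-7.9°) tan(+31.231°) = 0.0841, H₀ = 1.4866 rad.
Bracket: H₀ sin φ sin δ + cos φ cos δ sin H₀ = 1.4866×-0.13744×0.51849 + 0.99051×0.85509×0.99645 = -0.105937 + 0.843968 = 0.738031.
Q̄ = (S₀/π) × [bracket] = (2110/π) × 0.738031 = 495.69 W/m².
— Configuration B (φ=-7.9°):
cos H₀ = −tan(-7.9°) tan(+51.800°) = 0.1763, H₀ = 1.3935 rad.
Bracket: H₀ sin φ sin δ + cos φ cos δ sin H₀ = 1.3935×-0.13744×0.78586 + 0.99051×0.61841×0.98433 = -0.150510 + 0.602943 = 0.452433.
Q̄ = (S₀/π) × [bracket] = (2110/π) × 0.452433 = 303.87 W/m².
Ratio Q̄_A / Q̄_B = 495.69 / 303.87 = 1.631.

Q̄_A / Q̄_B ≈ 1.63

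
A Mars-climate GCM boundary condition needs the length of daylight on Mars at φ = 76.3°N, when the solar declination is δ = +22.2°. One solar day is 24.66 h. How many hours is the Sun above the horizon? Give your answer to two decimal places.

24.66 h

Sunrise equation: cos H₀ = −tan φ · tan δ = -1.6741 ≤ −1, so the Sun never sets (polar day) and H₀ = π.
Daylight = 2H₀/(2π) × 24.66 h = (3.1416/π) × 24.66 = 24.66 h.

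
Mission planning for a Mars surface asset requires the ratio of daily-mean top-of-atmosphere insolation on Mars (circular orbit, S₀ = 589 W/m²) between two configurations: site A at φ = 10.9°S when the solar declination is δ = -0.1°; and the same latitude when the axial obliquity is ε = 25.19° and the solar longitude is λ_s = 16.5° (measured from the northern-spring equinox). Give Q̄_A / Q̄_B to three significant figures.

— Configuration A (φ=-10.9°):
cos H₀ = −tan(-10.9°) tan(-0.100°) = -0.0003, H₀ = 1.5711 rad.
Bracket: H₀ sin φ sin δ + cos φ cos δ sin H₀ = 1.5711×-0.18910×-0.00175 + 0.98196×1.00000×1.00000 = 0.000520 + 0.981960 = 0.982480.
Q̄ = (S₀/π) × [bracket] = (589/π) × 0.982480 = 184.20 W/m².
— Configuration B (φ=-10.9°):
Solar declination: sin δ = sin ε · sin λ_s = sin 25.19° × sin 16.5° = 0.12088, so δ = +6.943°.
cos H₀ = −tan(-10.9°) tan(+6.943°) = 0.0235, H₀ = 1.5473 rad.
Bracket: H₀ sin φ sin δ + cos φ cos δ sin H₀ = 1.5473×-0.18910×0.12088 + 0.98196×0.99267×0.99973 = -0.035369 + 0.974499 = 0.939130.
Q̄ = (S₀/π) × [bracket] = (589/π) × 0.939130 = 176.07 W/m².
Ratio Q̄_A / Q̄_B = 184.20 / 176.07 = 1.046.

Q̄_A / Q̄_B ≈ 1.05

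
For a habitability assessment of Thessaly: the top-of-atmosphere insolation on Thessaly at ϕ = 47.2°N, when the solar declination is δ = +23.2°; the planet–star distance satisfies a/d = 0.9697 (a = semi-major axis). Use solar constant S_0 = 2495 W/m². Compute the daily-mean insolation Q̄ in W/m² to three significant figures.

cos h₀ = −tan(+47.2°) tan(+23.200°) = -0.4628, h₀ = 2.0520 rad.
Bracket: h₀ sin ϕ sin δ + cos ϕ cos δ sin h₀ = 2.0520×0.73373×0.39394 + 0.67944×0.91914×0.88644 = 0.593122 + 0.553582 = 1.146704.
Inverse-square distance factor (a/d)² = 0.9697² = 0.940318.
Q̄ = (S_0/π) × 0.940318 × [bracket] = (2495/π) × 0.940318 × 1.146704 = 856.3 W/m².

Q̄ ≈ 856 W/m²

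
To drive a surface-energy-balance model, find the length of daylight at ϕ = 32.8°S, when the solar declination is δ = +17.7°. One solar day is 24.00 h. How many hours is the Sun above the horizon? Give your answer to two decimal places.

10.42 h

cos h₀ = −tan ϕ · tan δ = −tan(-32.8°) × tan(+17.700°) = 0.2057, so h₀ = 1.3636 rad = 78.13°.
Daylight = 2h₀/(2π) × 24.00 h = (1.3636/π) × 24.00 = 10.42 h.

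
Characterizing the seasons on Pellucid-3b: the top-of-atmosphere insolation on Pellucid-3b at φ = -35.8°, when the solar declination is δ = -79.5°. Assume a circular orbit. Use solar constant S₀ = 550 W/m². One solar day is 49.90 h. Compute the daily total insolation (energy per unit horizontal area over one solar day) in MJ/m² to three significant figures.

cos H₀ = −tan(-35.8°) tan(-79.500°) = -3.8914 ≤ −1 ⇒ polar day, H₀ = π.
Bracket: H₀ sin φ sin δ + cos φ cos δ sin H₀ = 3.1416×-0.58496×-0.98325 + 0.81106×0.18224×0.00000 = 1.806929 + 0.000000 = 1.806929.
Q̄ = (S₀/π) × [bracket] = (550/π) × 1.806929 = 316.34 W/m².
Daily total = Q̄ × 49.90 h × 3600 s/h = 316.34 × 49.90 × 3600 / 10⁶ = 56.83 MJ/m².

56.8 MJ/m²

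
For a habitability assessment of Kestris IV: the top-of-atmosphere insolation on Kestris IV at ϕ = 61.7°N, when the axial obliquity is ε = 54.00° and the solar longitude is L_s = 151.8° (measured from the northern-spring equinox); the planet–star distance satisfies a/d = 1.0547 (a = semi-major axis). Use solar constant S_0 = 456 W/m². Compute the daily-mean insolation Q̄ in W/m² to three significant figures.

Solar declination: sin δ = sin ε · sin L_s = sin 54.00° × sin 151.8° = 0.38230, so δ = +22.476°.
cos h₀ = −tan(+61.7°) tan(+22.476°) = -0.7684, h₀ = 2.4471 rad.
Bracket: h₀ sin ϕ sin δ + cos ϕ cos δ sin h₀ = 2.4471×0.88048×0.38230 + 0.47409×0.92404×0.64000 = 0.823712 + 0.280370 = 1.104082.
Inverse-square distance factor (a/d)² = 1.0547² = 1.112392.
Q̄ = (S_0/π) × 1.112392 × [bracket] = (456/π) × 1.112392 × 1.104082 = 178.3 W/m².

Q̄ ≈ 178 W/m²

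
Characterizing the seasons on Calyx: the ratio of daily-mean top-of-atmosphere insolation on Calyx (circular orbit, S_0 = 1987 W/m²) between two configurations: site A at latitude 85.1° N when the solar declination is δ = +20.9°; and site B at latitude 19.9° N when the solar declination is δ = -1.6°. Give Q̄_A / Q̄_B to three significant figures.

Q̄_A / Q̄_B ≈ 1.21

— Configuration A (ϕ=+85.1°):
cos h₀ = −tan(+85.1°) tan(+20.900°) = -4.4542 ≤ −1 ⇒ polar day, h₀ = π.
Bracket: h₀ sin ϕ sin δ + cos ϕ cos δ sin h₀ = 3.1416×0.99635×0.35674 + 0.08542×0.93420×0.00000 = 1.116644 + 0.000000 = 1.116644.
Q̄ = (S_0/π) × [bracket] = (1987/π) × 1.116644 = 706.26 W/m².
— Configuration B (ϕ=+19.9°):
cos h₀ = −tan(+19.9°) tan(-1.600°) = 0.0101, h₀ = 1.5607 rad.
Bracket: h₀ sin ϕ sin δ + cos ϕ cos δ sin h₀ = 1.5607×0.34038×-0.02792 + 0.94029×0.99961×0.99995 = -0.014832 + 0.939876 = 0.925044.
Q̄ = (S_0/π) × [bracket] = (1987/π) × 0.925044 = 585.07 W/m².
Ratio Q̄_A / Q̄_B = 706.26 / 585.07 = 1.207.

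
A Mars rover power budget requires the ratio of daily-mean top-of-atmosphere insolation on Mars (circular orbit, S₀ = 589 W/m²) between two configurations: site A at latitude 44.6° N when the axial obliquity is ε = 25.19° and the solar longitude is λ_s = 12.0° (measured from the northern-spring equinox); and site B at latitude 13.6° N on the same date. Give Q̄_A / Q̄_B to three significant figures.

Q̄_A / Q̄_B ≈ 0.809

— Configuration A (φ=+44.6°):
Solar declination: sin δ = sin ε · sin λ_s = sin 25.19° × sin 12.0° = 0.08849, so δ = +5.077°.
cos H₀ = −tan(+44.6°) tan(+5.077°) = -0.0876, H₀ = 1.6585 rad.
Bracket: H₀ sin φ sin δ + cos φ cos δ sin H₀ = 1.6585×0.70215×0.08849 + 0.71203×0.99608×0.99615 = 0.103048 + 0.706508 = 0.809556.
Q̄ = (S₀/π) × [bracket] = (589/π) × 0.809556 = 151.78 W/m².
— Configuration B (φ=+13.6°):
cos H₀ = −tan(+13.6°) tan(+5.077°) = -0.0215, H₀ = 1.5923 rad.
Bracket: H₀ sin φ sin δ + cos φ cos δ sin H₀ = 1.5923×0.23514×0.08849 + 0.97196×0.99608×0.99977 = 0.033132 + 0.967927 = 1.001059.
Q̄ = (S₀/π) × [bracket] = (589/π) × 1.001059 = 187.68 W/m².
Ratio Q̄_A / Q̄_B = 151.78 / 187.68 = 0.8087.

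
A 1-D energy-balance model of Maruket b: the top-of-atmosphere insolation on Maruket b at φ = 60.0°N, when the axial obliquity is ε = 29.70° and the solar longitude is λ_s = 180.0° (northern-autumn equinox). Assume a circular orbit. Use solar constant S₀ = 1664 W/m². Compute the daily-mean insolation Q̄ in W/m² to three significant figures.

Q̄ ≈ 265 W/m²

Solar declination: sin δ = sin ε · sin λ_s = sin 29.70° × sin 180.0° = 0.00000, so δ = +0.000°.
cos H₀ = −tan(+60.0°) tan(+0.000°) = -0.0000, H₀ = 1.5708 rad.
Bracket: H₀ sin φ sin δ + cos φ cos δ sin H₀ = 1.5708×0.86603×0.00000 + 0.50000×1.00000×1.00000 = 0.000000 + 0.500000 = 0.500000.
Q̄ = (S₀/π) × [bracket] = (1664/π) × 0.500000 = 264.8 W/m².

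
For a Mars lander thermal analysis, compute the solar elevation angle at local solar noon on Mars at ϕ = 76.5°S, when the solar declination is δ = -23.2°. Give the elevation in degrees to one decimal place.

At local noon the hour angle is zero, so the zenith angle equals |ϕ − δ| = |-76.5° − (-23.200°)| = 53.300°.
Elevation = 90° − 53.300° = 36.7°.

36.7°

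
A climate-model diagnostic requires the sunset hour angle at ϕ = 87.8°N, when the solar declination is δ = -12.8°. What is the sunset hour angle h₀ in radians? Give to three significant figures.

cos h₀ = −tan ϕ · tan δ = 5.9140 ≥ 1, so the Sun never rises (polar night) and h₀ = 0.

h₀ = 0.00 rad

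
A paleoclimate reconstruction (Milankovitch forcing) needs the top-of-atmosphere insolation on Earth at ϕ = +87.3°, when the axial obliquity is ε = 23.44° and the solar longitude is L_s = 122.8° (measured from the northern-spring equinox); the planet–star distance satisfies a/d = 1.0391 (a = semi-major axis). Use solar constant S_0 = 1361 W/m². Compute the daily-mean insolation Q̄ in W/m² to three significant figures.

Q̄ ≈ 491 W/m²

Solar declination: sin δ = sin ε · sin L_s = sin 23.44° × sin 122.8° = 0.33437, so δ = +19.534°.
cos h₀ = −tan(+87.3°) tan(+19.534°) = -7.5233 ≤ −1 ⇒ polar day, h₀ = π.
Bracket: h₀ sin ϕ sin δ + cos ϕ cos δ sin h₀ = 3.1416×0.99889×0.33437 + 0.04711×0.94244×0.00000 = 1.049291 + 0.000000 = 1.049291.
Inverse-square distance factor (a/d)² = 1.0391² = 1.079729.
Q̄ = (S_0/π) × 1.079729 × [bracket] = (1361/π) × 1.079729 × 1.049291 = 490.8 W/m².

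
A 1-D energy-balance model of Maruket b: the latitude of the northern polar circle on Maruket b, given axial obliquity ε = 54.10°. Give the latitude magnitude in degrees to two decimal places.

35.90°

The polar circle is the lowest latitude that experiences at least one full rotation of continuous daylight at the northern-summer solstice; it lies at |φ| = 90° − ε = 90° − 54.10° = 35.90°.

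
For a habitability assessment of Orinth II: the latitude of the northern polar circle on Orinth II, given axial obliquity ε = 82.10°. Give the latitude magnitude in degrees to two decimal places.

The polar circle is the lowest latitude that experiences at least one full rotation of continuous daylight at the northern-summer solstice; it lies at |φ| = 90° − ε = 90° − 82.10° = 7.90°.

7.90°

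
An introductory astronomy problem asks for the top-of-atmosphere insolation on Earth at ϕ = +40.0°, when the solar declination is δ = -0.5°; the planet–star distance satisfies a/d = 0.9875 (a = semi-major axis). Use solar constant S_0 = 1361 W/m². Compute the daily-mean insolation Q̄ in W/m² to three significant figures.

cos h₀ = −tan(+40.0°) tan(-0.500°) = 0.0073, h₀ = 1.5635 rad.
Bracket: h₀ sin ϕ sin δ + cos ϕ cos δ sin h₀ = 1.5635×0.64279×-0.00873 + 0.76604×0.99996×0.99997 = -0.008774 + 0.765986 = 0.757212.
Inverse-square distance factor (a/d)² = 0.9875² = 0.975156.
Q̄ = (S_0/π) × 0.975156 × [bracket] = (1361/π) × 0.975156 × 0.757212 = 319.9 W/m².

Q̄ ≈ 320 W/m²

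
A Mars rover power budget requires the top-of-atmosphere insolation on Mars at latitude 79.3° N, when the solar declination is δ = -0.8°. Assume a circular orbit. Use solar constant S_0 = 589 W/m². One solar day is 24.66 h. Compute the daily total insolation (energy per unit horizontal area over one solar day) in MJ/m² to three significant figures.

2.74 MJ/m²

cos h₀ = −tan(+79.3°) tan(-0.800°) = 0.0739, h₀ = 1.4968 rad.
Bracket: h₀ sin ϕ sin δ + cos ϕ cos δ sin h₀ = 1.4968×0.98261×-0.01396 + 0.18567×0.99990×0.99727 = -0.020532 + 0.185145 = 0.164613.
Q̄ = (S_0/π) × [bracket] = (589/π) × 0.164613 = 30.862 W/m².
Daily total = Q̄ × 24.66 h × 3600 s/h = 30.862 × 24.66 × 3600 / 10⁶ = 2.740 MJ/m².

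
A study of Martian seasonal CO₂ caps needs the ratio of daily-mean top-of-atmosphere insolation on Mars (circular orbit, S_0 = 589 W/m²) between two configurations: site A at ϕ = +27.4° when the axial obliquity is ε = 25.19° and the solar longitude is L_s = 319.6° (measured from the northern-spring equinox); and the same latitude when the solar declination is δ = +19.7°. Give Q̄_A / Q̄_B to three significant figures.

— Configuration A (ϕ=+27.4°):
Solar declination: sin δ = sin ε · sin L_s = sin 25.19° × sin 319.6° = -0.27585, so δ = -16.013°.
cos h₀ = −tan(+27.4°) tan(-16.013°) = 0.1488, h₀ = 1.4215 rad.
Bracket: h₀ sin ϕ sin δ + cos ϕ cos δ sin h₀ = 1.4215×0.46020×-0.27585 + 0.88782×0.96120×0.98887 = -0.180454 + 0.843875 = 0.663421.
Q̄ = (S_0/π) × [bracket] = (589/π) × 0.663421 = 124.38 W/m².
— Configuration B (ϕ=+27.4°):
cos h₀ = −tan(+27.4°) tan(+19.700°) = -0.1856, h₀ = 1.7575 rad.
Bracket: h₀ sin ϕ sin δ + cos ϕ cos δ sin h₀ = 1.7575×0.46020×0.33710 + 0.88782×0.94147×0.98263 = 0.272647 + 0.821337 = 1.093984.
Q̄ = (S_0/π) × [bracket] = (589/π) × 1.093984 = 205.11 W/m².
Ratio Q̄_A / Q̄_B = 124.38 / 205.11 = 0.6064.

Q̄_A / Q̄_B ≈ 0.606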